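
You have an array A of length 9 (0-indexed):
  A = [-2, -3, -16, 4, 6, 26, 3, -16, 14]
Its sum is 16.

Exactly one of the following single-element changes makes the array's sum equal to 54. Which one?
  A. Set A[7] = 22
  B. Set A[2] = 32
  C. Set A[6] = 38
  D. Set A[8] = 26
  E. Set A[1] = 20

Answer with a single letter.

Option A: A[7] -16->22, delta=38, new_sum=16+(38)=54 <-- matches target
Option B: A[2] -16->32, delta=48, new_sum=16+(48)=64
Option C: A[6] 3->38, delta=35, new_sum=16+(35)=51
Option D: A[8] 14->26, delta=12, new_sum=16+(12)=28
Option E: A[1] -3->20, delta=23, new_sum=16+(23)=39

Answer: A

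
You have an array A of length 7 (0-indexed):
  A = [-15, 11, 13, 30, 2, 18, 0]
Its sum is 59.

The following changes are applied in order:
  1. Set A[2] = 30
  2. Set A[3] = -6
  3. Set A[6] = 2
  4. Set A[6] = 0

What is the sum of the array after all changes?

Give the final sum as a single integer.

Initial sum: 59
Change 1: A[2] 13 -> 30, delta = 17, sum = 76
Change 2: A[3] 30 -> -6, delta = -36, sum = 40
Change 3: A[6] 0 -> 2, delta = 2, sum = 42
Change 4: A[6] 2 -> 0, delta = -2, sum = 40

Answer: 40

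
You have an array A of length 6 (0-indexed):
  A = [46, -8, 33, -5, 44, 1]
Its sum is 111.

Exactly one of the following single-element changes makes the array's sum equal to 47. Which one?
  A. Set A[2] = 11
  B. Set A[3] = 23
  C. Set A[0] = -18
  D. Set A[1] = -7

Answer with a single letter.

Answer: C

Derivation:
Option A: A[2] 33->11, delta=-22, new_sum=111+(-22)=89
Option B: A[3] -5->23, delta=28, new_sum=111+(28)=139
Option C: A[0] 46->-18, delta=-64, new_sum=111+(-64)=47 <-- matches target
Option D: A[1] -8->-7, delta=1, new_sum=111+(1)=112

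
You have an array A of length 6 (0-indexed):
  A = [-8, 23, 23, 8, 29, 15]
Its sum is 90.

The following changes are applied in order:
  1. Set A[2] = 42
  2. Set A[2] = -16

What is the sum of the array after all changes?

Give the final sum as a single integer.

Initial sum: 90
Change 1: A[2] 23 -> 42, delta = 19, sum = 109
Change 2: A[2] 42 -> -16, delta = -58, sum = 51

Answer: 51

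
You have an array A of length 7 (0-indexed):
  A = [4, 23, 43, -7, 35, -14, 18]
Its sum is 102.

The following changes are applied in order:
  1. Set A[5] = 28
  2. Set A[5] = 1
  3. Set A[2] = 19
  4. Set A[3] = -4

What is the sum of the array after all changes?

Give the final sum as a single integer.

Answer: 96

Derivation:
Initial sum: 102
Change 1: A[5] -14 -> 28, delta = 42, sum = 144
Change 2: A[5] 28 -> 1, delta = -27, sum = 117
Change 3: A[2] 43 -> 19, delta = -24, sum = 93
Change 4: A[3] -7 -> -4, delta = 3, sum = 96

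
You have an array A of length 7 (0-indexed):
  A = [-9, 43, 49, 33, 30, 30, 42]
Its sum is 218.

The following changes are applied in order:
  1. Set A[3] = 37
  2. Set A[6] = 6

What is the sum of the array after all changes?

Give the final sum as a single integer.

Answer: 186

Derivation:
Initial sum: 218
Change 1: A[3] 33 -> 37, delta = 4, sum = 222
Change 2: A[6] 42 -> 6, delta = -36, sum = 186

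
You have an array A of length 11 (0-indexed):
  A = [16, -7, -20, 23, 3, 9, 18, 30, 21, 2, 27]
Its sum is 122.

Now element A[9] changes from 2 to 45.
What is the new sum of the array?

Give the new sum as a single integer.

Answer: 165

Derivation:
Old value at index 9: 2
New value at index 9: 45
Delta = 45 - 2 = 43
New sum = old_sum + delta = 122 + (43) = 165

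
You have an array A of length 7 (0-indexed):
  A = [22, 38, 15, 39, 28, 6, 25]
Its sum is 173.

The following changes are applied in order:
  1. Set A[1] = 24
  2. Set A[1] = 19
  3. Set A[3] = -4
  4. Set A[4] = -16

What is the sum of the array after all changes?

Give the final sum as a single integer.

Answer: 67

Derivation:
Initial sum: 173
Change 1: A[1] 38 -> 24, delta = -14, sum = 159
Change 2: A[1] 24 -> 19, delta = -5, sum = 154
Change 3: A[3] 39 -> -4, delta = -43, sum = 111
Change 4: A[4] 28 -> -16, delta = -44, sum = 67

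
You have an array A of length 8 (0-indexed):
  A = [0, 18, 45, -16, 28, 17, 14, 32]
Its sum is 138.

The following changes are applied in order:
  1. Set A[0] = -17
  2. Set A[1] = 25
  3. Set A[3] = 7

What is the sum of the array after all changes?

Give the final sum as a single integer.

Initial sum: 138
Change 1: A[0] 0 -> -17, delta = -17, sum = 121
Change 2: A[1] 18 -> 25, delta = 7, sum = 128
Change 3: A[3] -16 -> 7, delta = 23, sum = 151

Answer: 151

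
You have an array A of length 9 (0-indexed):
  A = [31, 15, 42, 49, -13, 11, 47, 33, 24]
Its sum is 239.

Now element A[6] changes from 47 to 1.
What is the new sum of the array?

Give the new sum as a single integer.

Old value at index 6: 47
New value at index 6: 1
Delta = 1 - 47 = -46
New sum = old_sum + delta = 239 + (-46) = 193

Answer: 193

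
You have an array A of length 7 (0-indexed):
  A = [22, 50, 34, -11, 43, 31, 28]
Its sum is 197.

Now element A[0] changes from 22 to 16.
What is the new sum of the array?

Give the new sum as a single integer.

Answer: 191

Derivation:
Old value at index 0: 22
New value at index 0: 16
Delta = 16 - 22 = -6
New sum = old_sum + delta = 197 + (-6) = 191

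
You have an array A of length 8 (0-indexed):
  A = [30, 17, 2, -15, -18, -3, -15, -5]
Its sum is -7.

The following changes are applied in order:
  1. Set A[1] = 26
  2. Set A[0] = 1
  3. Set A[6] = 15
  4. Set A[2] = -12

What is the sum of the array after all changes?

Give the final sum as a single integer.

Answer: -11

Derivation:
Initial sum: -7
Change 1: A[1] 17 -> 26, delta = 9, sum = 2
Change 2: A[0] 30 -> 1, delta = -29, sum = -27
Change 3: A[6] -15 -> 15, delta = 30, sum = 3
Change 4: A[2] 2 -> -12, delta = -14, sum = -11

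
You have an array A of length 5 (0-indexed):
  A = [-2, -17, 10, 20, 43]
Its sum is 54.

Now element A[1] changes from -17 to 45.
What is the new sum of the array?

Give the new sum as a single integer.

Answer: 116

Derivation:
Old value at index 1: -17
New value at index 1: 45
Delta = 45 - -17 = 62
New sum = old_sum + delta = 54 + (62) = 116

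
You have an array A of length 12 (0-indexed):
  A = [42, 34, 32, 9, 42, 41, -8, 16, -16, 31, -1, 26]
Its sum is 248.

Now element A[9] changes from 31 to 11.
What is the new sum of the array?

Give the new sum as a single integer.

Answer: 228

Derivation:
Old value at index 9: 31
New value at index 9: 11
Delta = 11 - 31 = -20
New sum = old_sum + delta = 248 + (-20) = 228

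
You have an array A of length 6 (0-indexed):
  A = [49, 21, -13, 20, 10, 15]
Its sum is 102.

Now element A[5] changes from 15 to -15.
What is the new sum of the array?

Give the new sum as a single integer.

Old value at index 5: 15
New value at index 5: -15
Delta = -15 - 15 = -30
New sum = old_sum + delta = 102 + (-30) = 72

Answer: 72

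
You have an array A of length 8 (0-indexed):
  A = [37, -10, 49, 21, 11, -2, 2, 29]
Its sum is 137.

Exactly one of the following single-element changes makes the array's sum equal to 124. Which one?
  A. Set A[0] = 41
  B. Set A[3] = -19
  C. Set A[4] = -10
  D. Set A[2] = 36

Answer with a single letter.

Answer: D

Derivation:
Option A: A[0] 37->41, delta=4, new_sum=137+(4)=141
Option B: A[3] 21->-19, delta=-40, new_sum=137+(-40)=97
Option C: A[4] 11->-10, delta=-21, new_sum=137+(-21)=116
Option D: A[2] 49->36, delta=-13, new_sum=137+(-13)=124 <-- matches target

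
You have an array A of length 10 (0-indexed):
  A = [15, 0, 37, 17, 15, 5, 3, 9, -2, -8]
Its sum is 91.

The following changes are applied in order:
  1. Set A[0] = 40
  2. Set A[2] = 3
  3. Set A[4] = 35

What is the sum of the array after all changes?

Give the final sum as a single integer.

Answer: 102

Derivation:
Initial sum: 91
Change 1: A[0] 15 -> 40, delta = 25, sum = 116
Change 2: A[2] 37 -> 3, delta = -34, sum = 82
Change 3: A[4] 15 -> 35, delta = 20, sum = 102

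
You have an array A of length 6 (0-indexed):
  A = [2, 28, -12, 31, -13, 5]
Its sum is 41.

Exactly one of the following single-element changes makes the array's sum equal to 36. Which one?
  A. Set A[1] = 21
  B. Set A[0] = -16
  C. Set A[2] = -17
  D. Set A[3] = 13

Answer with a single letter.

Option A: A[1] 28->21, delta=-7, new_sum=41+(-7)=34
Option B: A[0] 2->-16, delta=-18, new_sum=41+(-18)=23
Option C: A[2] -12->-17, delta=-5, new_sum=41+(-5)=36 <-- matches target
Option D: A[3] 31->13, delta=-18, new_sum=41+(-18)=23

Answer: C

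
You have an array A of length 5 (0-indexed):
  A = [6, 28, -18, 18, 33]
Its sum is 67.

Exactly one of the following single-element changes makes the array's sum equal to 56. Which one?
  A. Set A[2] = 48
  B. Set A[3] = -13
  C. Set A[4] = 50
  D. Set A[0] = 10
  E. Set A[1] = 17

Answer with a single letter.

Answer: E

Derivation:
Option A: A[2] -18->48, delta=66, new_sum=67+(66)=133
Option B: A[3] 18->-13, delta=-31, new_sum=67+(-31)=36
Option C: A[4] 33->50, delta=17, new_sum=67+(17)=84
Option D: A[0] 6->10, delta=4, new_sum=67+(4)=71
Option E: A[1] 28->17, delta=-11, new_sum=67+(-11)=56 <-- matches target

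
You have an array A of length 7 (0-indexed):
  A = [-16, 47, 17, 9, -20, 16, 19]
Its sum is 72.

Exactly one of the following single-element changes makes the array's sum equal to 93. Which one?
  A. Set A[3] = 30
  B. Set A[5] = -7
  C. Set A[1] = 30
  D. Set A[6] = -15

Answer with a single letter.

Answer: A

Derivation:
Option A: A[3] 9->30, delta=21, new_sum=72+(21)=93 <-- matches target
Option B: A[5] 16->-7, delta=-23, new_sum=72+(-23)=49
Option C: A[1] 47->30, delta=-17, new_sum=72+(-17)=55
Option D: A[6] 19->-15, delta=-34, new_sum=72+(-34)=38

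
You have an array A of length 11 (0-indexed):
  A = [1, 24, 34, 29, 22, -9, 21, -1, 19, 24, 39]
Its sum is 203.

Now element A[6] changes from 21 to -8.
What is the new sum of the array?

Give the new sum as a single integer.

Answer: 174

Derivation:
Old value at index 6: 21
New value at index 6: -8
Delta = -8 - 21 = -29
New sum = old_sum + delta = 203 + (-29) = 174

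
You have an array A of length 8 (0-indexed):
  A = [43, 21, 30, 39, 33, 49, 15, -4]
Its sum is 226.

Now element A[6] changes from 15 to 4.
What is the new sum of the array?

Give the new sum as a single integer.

Old value at index 6: 15
New value at index 6: 4
Delta = 4 - 15 = -11
New sum = old_sum + delta = 226 + (-11) = 215

Answer: 215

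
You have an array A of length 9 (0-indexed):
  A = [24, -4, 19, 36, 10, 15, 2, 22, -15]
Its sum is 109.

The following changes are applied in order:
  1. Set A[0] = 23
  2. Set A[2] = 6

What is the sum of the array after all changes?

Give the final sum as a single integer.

Initial sum: 109
Change 1: A[0] 24 -> 23, delta = -1, sum = 108
Change 2: A[2] 19 -> 6, delta = -13, sum = 95

Answer: 95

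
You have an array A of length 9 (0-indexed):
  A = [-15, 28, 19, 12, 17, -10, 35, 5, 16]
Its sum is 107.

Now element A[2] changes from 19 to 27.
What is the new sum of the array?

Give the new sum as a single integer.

Answer: 115

Derivation:
Old value at index 2: 19
New value at index 2: 27
Delta = 27 - 19 = 8
New sum = old_sum + delta = 107 + (8) = 115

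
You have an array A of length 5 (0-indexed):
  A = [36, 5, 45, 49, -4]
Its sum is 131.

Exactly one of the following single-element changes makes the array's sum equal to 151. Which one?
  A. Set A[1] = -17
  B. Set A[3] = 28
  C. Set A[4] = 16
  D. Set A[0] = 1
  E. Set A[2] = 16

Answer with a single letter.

Answer: C

Derivation:
Option A: A[1] 5->-17, delta=-22, new_sum=131+(-22)=109
Option B: A[3] 49->28, delta=-21, new_sum=131+(-21)=110
Option C: A[4] -4->16, delta=20, new_sum=131+(20)=151 <-- matches target
Option D: A[0] 36->1, delta=-35, new_sum=131+(-35)=96
Option E: A[2] 45->16, delta=-29, new_sum=131+(-29)=102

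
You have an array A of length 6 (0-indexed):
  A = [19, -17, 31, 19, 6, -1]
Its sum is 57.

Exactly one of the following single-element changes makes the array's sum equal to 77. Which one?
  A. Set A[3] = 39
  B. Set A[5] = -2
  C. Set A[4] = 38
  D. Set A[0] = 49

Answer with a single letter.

Option A: A[3] 19->39, delta=20, new_sum=57+(20)=77 <-- matches target
Option B: A[5] -1->-2, delta=-1, new_sum=57+(-1)=56
Option C: A[4] 6->38, delta=32, new_sum=57+(32)=89
Option D: A[0] 19->49, delta=30, new_sum=57+(30)=87

Answer: A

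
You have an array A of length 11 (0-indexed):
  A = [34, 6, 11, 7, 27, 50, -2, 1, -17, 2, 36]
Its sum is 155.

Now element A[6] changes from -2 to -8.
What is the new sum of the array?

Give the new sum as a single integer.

Answer: 149

Derivation:
Old value at index 6: -2
New value at index 6: -8
Delta = -8 - -2 = -6
New sum = old_sum + delta = 155 + (-6) = 149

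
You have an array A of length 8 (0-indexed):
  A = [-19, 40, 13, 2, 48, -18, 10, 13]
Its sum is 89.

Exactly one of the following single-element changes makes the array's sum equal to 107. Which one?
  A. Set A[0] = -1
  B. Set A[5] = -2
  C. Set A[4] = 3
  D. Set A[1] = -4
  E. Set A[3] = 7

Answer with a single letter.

Option A: A[0] -19->-1, delta=18, new_sum=89+(18)=107 <-- matches target
Option B: A[5] -18->-2, delta=16, new_sum=89+(16)=105
Option C: A[4] 48->3, delta=-45, new_sum=89+(-45)=44
Option D: A[1] 40->-4, delta=-44, new_sum=89+(-44)=45
Option E: A[3] 2->7, delta=5, new_sum=89+(5)=94

Answer: A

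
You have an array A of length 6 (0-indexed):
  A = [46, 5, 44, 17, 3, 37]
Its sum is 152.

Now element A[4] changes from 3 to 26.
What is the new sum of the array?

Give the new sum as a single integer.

Answer: 175

Derivation:
Old value at index 4: 3
New value at index 4: 26
Delta = 26 - 3 = 23
New sum = old_sum + delta = 152 + (23) = 175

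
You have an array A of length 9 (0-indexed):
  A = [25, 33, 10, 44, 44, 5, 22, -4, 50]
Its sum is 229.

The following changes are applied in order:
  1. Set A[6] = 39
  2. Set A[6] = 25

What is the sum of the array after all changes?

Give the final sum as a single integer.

Initial sum: 229
Change 1: A[6] 22 -> 39, delta = 17, sum = 246
Change 2: A[6] 39 -> 25, delta = -14, sum = 232

Answer: 232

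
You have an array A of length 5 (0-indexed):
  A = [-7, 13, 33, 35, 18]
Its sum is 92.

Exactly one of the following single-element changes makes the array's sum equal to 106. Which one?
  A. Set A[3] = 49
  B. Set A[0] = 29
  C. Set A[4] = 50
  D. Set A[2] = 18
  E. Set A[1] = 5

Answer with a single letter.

Answer: A

Derivation:
Option A: A[3] 35->49, delta=14, new_sum=92+(14)=106 <-- matches target
Option B: A[0] -7->29, delta=36, new_sum=92+(36)=128
Option C: A[4] 18->50, delta=32, new_sum=92+(32)=124
Option D: A[2] 33->18, delta=-15, new_sum=92+(-15)=77
Option E: A[1] 13->5, delta=-8, new_sum=92+(-8)=84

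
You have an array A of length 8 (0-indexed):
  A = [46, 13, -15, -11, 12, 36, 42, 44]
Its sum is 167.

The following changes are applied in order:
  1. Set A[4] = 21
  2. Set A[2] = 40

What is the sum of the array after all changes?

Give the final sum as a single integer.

Answer: 231

Derivation:
Initial sum: 167
Change 1: A[4] 12 -> 21, delta = 9, sum = 176
Change 2: A[2] -15 -> 40, delta = 55, sum = 231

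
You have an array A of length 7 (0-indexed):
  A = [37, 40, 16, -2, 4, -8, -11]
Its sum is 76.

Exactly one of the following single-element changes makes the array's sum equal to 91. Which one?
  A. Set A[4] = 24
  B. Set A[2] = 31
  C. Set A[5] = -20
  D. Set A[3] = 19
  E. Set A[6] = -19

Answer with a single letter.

Option A: A[4] 4->24, delta=20, new_sum=76+(20)=96
Option B: A[2] 16->31, delta=15, new_sum=76+(15)=91 <-- matches target
Option C: A[5] -8->-20, delta=-12, new_sum=76+(-12)=64
Option D: A[3] -2->19, delta=21, new_sum=76+(21)=97
Option E: A[6] -11->-19, delta=-8, new_sum=76+(-8)=68

Answer: B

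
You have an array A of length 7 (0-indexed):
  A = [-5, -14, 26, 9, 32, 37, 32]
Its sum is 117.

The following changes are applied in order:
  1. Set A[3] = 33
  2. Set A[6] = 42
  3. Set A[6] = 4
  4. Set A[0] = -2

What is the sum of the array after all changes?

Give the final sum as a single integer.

Answer: 116

Derivation:
Initial sum: 117
Change 1: A[3] 9 -> 33, delta = 24, sum = 141
Change 2: A[6] 32 -> 42, delta = 10, sum = 151
Change 3: A[6] 42 -> 4, delta = -38, sum = 113
Change 4: A[0] -5 -> -2, delta = 3, sum = 116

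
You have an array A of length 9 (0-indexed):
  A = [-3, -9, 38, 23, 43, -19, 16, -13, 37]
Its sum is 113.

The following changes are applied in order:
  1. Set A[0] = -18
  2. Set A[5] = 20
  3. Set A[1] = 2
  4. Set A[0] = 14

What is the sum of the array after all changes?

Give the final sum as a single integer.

Initial sum: 113
Change 1: A[0] -3 -> -18, delta = -15, sum = 98
Change 2: A[5] -19 -> 20, delta = 39, sum = 137
Change 3: A[1] -9 -> 2, delta = 11, sum = 148
Change 4: A[0] -18 -> 14, delta = 32, sum = 180

Answer: 180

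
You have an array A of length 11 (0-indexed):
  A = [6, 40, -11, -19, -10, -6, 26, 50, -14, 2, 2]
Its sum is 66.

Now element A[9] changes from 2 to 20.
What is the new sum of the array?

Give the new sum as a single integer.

Old value at index 9: 2
New value at index 9: 20
Delta = 20 - 2 = 18
New sum = old_sum + delta = 66 + (18) = 84

Answer: 84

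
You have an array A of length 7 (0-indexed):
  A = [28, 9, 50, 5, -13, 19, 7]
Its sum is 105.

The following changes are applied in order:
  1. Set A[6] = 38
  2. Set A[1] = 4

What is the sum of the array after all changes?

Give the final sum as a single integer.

Initial sum: 105
Change 1: A[6] 7 -> 38, delta = 31, sum = 136
Change 2: A[1] 9 -> 4, delta = -5, sum = 131

Answer: 131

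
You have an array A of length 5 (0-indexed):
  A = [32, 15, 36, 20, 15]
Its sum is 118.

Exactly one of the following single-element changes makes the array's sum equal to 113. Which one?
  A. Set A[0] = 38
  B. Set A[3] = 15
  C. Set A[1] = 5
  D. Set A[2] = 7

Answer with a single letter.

Answer: B

Derivation:
Option A: A[0] 32->38, delta=6, new_sum=118+(6)=124
Option B: A[3] 20->15, delta=-5, new_sum=118+(-5)=113 <-- matches target
Option C: A[1] 15->5, delta=-10, new_sum=118+(-10)=108
Option D: A[2] 36->7, delta=-29, new_sum=118+(-29)=89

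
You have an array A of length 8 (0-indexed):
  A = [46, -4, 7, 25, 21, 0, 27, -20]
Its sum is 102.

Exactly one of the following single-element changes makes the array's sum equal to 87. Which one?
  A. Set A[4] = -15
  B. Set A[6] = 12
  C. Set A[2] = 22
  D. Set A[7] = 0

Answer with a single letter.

Answer: B

Derivation:
Option A: A[4] 21->-15, delta=-36, new_sum=102+(-36)=66
Option B: A[6] 27->12, delta=-15, new_sum=102+(-15)=87 <-- matches target
Option C: A[2] 7->22, delta=15, new_sum=102+(15)=117
Option D: A[7] -20->0, delta=20, new_sum=102+(20)=122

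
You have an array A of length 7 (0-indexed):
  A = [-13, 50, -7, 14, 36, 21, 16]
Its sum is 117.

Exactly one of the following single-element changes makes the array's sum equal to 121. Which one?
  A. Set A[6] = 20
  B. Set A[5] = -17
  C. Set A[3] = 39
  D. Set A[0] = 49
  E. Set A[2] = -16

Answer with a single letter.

Option A: A[6] 16->20, delta=4, new_sum=117+(4)=121 <-- matches target
Option B: A[5] 21->-17, delta=-38, new_sum=117+(-38)=79
Option C: A[3] 14->39, delta=25, new_sum=117+(25)=142
Option D: A[0] -13->49, delta=62, new_sum=117+(62)=179
Option E: A[2] -7->-16, delta=-9, new_sum=117+(-9)=108

Answer: A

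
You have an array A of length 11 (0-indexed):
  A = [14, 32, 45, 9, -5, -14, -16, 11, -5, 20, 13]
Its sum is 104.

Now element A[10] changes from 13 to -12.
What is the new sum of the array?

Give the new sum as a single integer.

Answer: 79

Derivation:
Old value at index 10: 13
New value at index 10: -12
Delta = -12 - 13 = -25
New sum = old_sum + delta = 104 + (-25) = 79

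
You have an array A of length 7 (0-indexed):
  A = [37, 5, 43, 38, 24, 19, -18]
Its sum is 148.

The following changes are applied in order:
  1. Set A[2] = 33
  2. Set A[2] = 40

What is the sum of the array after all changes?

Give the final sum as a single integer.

Answer: 145

Derivation:
Initial sum: 148
Change 1: A[2] 43 -> 33, delta = -10, sum = 138
Change 2: A[2] 33 -> 40, delta = 7, sum = 145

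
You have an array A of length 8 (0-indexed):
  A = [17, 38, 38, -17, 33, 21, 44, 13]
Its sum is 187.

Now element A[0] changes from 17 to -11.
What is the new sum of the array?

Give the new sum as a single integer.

Old value at index 0: 17
New value at index 0: -11
Delta = -11 - 17 = -28
New sum = old_sum + delta = 187 + (-28) = 159

Answer: 159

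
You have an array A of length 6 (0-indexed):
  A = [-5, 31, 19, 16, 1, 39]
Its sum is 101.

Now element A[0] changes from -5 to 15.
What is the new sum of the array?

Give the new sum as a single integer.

Old value at index 0: -5
New value at index 0: 15
Delta = 15 - -5 = 20
New sum = old_sum + delta = 101 + (20) = 121

Answer: 121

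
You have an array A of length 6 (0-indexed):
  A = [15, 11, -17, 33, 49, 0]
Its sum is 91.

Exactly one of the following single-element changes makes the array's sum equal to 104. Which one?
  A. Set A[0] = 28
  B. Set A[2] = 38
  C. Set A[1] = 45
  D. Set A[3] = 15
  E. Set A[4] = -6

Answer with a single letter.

Option A: A[0] 15->28, delta=13, new_sum=91+(13)=104 <-- matches target
Option B: A[2] -17->38, delta=55, new_sum=91+(55)=146
Option C: A[1] 11->45, delta=34, new_sum=91+(34)=125
Option D: A[3] 33->15, delta=-18, new_sum=91+(-18)=73
Option E: A[4] 49->-6, delta=-55, new_sum=91+(-55)=36

Answer: A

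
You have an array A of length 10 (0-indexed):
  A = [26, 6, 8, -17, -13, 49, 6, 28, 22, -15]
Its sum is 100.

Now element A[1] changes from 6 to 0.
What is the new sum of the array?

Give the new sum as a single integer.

Old value at index 1: 6
New value at index 1: 0
Delta = 0 - 6 = -6
New sum = old_sum + delta = 100 + (-6) = 94

Answer: 94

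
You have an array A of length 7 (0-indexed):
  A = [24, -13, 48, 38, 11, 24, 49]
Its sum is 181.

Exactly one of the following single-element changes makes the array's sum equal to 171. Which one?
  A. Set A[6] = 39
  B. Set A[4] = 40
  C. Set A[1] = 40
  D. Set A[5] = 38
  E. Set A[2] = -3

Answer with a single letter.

Option A: A[6] 49->39, delta=-10, new_sum=181+(-10)=171 <-- matches target
Option B: A[4] 11->40, delta=29, new_sum=181+(29)=210
Option C: A[1] -13->40, delta=53, new_sum=181+(53)=234
Option D: A[5] 24->38, delta=14, new_sum=181+(14)=195
Option E: A[2] 48->-3, delta=-51, new_sum=181+(-51)=130

Answer: A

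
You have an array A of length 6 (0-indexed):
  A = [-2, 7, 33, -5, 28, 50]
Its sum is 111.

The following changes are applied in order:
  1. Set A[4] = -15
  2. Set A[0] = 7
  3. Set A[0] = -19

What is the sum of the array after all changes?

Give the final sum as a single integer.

Initial sum: 111
Change 1: A[4] 28 -> -15, delta = -43, sum = 68
Change 2: A[0] -2 -> 7, delta = 9, sum = 77
Change 3: A[0] 7 -> -19, delta = -26, sum = 51

Answer: 51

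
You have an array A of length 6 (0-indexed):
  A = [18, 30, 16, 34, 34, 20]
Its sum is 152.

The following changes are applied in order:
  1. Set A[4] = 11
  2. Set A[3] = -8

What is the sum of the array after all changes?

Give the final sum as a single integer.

Initial sum: 152
Change 1: A[4] 34 -> 11, delta = -23, sum = 129
Change 2: A[3] 34 -> -8, delta = -42, sum = 87

Answer: 87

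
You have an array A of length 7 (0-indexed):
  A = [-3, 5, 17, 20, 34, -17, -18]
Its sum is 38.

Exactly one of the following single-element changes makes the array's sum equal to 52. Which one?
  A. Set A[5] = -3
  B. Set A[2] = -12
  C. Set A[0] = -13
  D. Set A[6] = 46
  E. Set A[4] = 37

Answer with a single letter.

Answer: A

Derivation:
Option A: A[5] -17->-3, delta=14, new_sum=38+(14)=52 <-- matches target
Option B: A[2] 17->-12, delta=-29, new_sum=38+(-29)=9
Option C: A[0] -3->-13, delta=-10, new_sum=38+(-10)=28
Option D: A[6] -18->46, delta=64, new_sum=38+(64)=102
Option E: A[4] 34->37, delta=3, new_sum=38+(3)=41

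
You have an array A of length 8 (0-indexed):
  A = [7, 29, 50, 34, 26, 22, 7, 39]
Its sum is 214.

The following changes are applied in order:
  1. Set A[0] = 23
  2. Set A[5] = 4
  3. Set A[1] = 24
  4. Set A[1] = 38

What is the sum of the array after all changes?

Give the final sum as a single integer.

Answer: 221

Derivation:
Initial sum: 214
Change 1: A[0] 7 -> 23, delta = 16, sum = 230
Change 2: A[5] 22 -> 4, delta = -18, sum = 212
Change 3: A[1] 29 -> 24, delta = -5, sum = 207
Change 4: A[1] 24 -> 38, delta = 14, sum = 221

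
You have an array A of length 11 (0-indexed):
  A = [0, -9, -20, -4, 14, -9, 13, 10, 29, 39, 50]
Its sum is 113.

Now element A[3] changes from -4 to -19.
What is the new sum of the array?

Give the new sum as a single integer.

Answer: 98

Derivation:
Old value at index 3: -4
New value at index 3: -19
Delta = -19 - -4 = -15
New sum = old_sum + delta = 113 + (-15) = 98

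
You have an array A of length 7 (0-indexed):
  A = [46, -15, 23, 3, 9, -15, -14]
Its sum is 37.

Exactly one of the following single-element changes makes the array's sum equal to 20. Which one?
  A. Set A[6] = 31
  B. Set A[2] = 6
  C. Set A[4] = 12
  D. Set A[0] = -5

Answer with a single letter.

Answer: B

Derivation:
Option A: A[6] -14->31, delta=45, new_sum=37+(45)=82
Option B: A[2] 23->6, delta=-17, new_sum=37+(-17)=20 <-- matches target
Option C: A[4] 9->12, delta=3, new_sum=37+(3)=40
Option D: A[0] 46->-5, delta=-51, new_sum=37+(-51)=-14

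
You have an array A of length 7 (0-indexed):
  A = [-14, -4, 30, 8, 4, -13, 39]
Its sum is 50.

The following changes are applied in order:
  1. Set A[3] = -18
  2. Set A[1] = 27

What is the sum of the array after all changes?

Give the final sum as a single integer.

Initial sum: 50
Change 1: A[3] 8 -> -18, delta = -26, sum = 24
Change 2: A[1] -4 -> 27, delta = 31, sum = 55

Answer: 55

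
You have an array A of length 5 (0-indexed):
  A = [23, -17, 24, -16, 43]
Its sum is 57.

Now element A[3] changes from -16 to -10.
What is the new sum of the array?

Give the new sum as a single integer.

Old value at index 3: -16
New value at index 3: -10
Delta = -10 - -16 = 6
New sum = old_sum + delta = 57 + (6) = 63

Answer: 63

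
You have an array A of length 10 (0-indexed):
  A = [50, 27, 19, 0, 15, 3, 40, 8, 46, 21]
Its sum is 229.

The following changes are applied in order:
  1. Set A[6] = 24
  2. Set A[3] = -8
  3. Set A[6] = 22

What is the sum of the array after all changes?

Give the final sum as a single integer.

Answer: 203

Derivation:
Initial sum: 229
Change 1: A[6] 40 -> 24, delta = -16, sum = 213
Change 2: A[3] 0 -> -8, delta = -8, sum = 205
Change 3: A[6] 24 -> 22, delta = -2, sum = 203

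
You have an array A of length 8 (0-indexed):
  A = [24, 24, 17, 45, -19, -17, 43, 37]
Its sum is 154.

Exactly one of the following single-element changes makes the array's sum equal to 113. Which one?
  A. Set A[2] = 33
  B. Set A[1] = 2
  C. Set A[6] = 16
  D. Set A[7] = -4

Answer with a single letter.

Answer: D

Derivation:
Option A: A[2] 17->33, delta=16, new_sum=154+(16)=170
Option B: A[1] 24->2, delta=-22, new_sum=154+(-22)=132
Option C: A[6] 43->16, delta=-27, new_sum=154+(-27)=127
Option D: A[7] 37->-4, delta=-41, new_sum=154+(-41)=113 <-- matches target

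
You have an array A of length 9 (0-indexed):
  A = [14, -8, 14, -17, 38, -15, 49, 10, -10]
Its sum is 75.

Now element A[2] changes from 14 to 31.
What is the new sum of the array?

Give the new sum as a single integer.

Old value at index 2: 14
New value at index 2: 31
Delta = 31 - 14 = 17
New sum = old_sum + delta = 75 + (17) = 92

Answer: 92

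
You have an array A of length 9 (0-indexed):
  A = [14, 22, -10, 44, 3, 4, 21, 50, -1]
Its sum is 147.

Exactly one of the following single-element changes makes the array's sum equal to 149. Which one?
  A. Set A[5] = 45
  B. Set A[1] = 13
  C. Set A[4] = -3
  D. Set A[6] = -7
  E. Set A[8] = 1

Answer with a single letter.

Option A: A[5] 4->45, delta=41, new_sum=147+(41)=188
Option B: A[1] 22->13, delta=-9, new_sum=147+(-9)=138
Option C: A[4] 3->-3, delta=-6, new_sum=147+(-6)=141
Option D: A[6] 21->-7, delta=-28, new_sum=147+(-28)=119
Option E: A[8] -1->1, delta=2, new_sum=147+(2)=149 <-- matches target

Answer: E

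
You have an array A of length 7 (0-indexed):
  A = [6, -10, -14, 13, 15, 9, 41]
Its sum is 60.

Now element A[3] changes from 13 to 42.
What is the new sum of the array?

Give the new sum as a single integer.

Answer: 89

Derivation:
Old value at index 3: 13
New value at index 3: 42
Delta = 42 - 13 = 29
New sum = old_sum + delta = 60 + (29) = 89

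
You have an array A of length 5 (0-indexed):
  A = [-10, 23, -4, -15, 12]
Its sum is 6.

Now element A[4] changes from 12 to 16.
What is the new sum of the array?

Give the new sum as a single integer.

Old value at index 4: 12
New value at index 4: 16
Delta = 16 - 12 = 4
New sum = old_sum + delta = 6 + (4) = 10

Answer: 10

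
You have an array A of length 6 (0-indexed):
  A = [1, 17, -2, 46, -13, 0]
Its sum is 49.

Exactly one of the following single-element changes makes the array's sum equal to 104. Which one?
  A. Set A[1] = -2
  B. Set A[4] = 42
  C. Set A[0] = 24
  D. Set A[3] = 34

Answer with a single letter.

Option A: A[1] 17->-2, delta=-19, new_sum=49+(-19)=30
Option B: A[4] -13->42, delta=55, new_sum=49+(55)=104 <-- matches target
Option C: A[0] 1->24, delta=23, new_sum=49+(23)=72
Option D: A[3] 46->34, delta=-12, new_sum=49+(-12)=37

Answer: B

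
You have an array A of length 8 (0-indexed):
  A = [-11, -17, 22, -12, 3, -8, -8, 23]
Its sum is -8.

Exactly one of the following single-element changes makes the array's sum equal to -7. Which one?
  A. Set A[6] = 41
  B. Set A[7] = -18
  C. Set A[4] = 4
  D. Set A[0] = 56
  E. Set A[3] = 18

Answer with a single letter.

Answer: C

Derivation:
Option A: A[6] -8->41, delta=49, new_sum=-8+(49)=41
Option B: A[7] 23->-18, delta=-41, new_sum=-8+(-41)=-49
Option C: A[4] 3->4, delta=1, new_sum=-8+(1)=-7 <-- matches target
Option D: A[0] -11->56, delta=67, new_sum=-8+(67)=59
Option E: A[3] -12->18, delta=30, new_sum=-8+(30)=22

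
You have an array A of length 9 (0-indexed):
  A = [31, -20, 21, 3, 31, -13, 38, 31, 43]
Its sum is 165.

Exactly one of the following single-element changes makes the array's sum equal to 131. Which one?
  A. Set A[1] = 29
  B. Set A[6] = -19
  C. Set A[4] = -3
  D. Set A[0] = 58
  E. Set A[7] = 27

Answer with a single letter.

Answer: C

Derivation:
Option A: A[1] -20->29, delta=49, new_sum=165+(49)=214
Option B: A[6] 38->-19, delta=-57, new_sum=165+(-57)=108
Option C: A[4] 31->-3, delta=-34, new_sum=165+(-34)=131 <-- matches target
Option D: A[0] 31->58, delta=27, new_sum=165+(27)=192
Option E: A[7] 31->27, delta=-4, new_sum=165+(-4)=161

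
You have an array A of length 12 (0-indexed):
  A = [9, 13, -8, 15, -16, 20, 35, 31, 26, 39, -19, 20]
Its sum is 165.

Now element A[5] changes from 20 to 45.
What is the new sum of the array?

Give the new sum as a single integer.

Old value at index 5: 20
New value at index 5: 45
Delta = 45 - 20 = 25
New sum = old_sum + delta = 165 + (25) = 190

Answer: 190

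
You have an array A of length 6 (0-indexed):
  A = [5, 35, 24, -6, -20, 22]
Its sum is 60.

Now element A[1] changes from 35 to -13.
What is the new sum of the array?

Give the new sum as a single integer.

Old value at index 1: 35
New value at index 1: -13
Delta = -13 - 35 = -48
New sum = old_sum + delta = 60 + (-48) = 12

Answer: 12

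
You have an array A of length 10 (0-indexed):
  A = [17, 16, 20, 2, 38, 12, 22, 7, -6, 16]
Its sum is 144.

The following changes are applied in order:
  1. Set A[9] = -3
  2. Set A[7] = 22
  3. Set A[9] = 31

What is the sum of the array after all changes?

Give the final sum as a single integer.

Initial sum: 144
Change 1: A[9] 16 -> -3, delta = -19, sum = 125
Change 2: A[7] 7 -> 22, delta = 15, sum = 140
Change 3: A[9] -3 -> 31, delta = 34, sum = 174

Answer: 174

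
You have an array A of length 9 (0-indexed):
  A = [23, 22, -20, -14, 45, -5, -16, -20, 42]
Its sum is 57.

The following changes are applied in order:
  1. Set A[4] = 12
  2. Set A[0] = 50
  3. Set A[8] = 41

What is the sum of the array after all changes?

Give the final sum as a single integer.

Initial sum: 57
Change 1: A[4] 45 -> 12, delta = -33, sum = 24
Change 2: A[0] 23 -> 50, delta = 27, sum = 51
Change 3: A[8] 42 -> 41, delta = -1, sum = 50

Answer: 50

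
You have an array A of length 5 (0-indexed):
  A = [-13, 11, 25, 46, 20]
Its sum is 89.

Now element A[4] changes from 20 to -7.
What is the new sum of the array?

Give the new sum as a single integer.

Answer: 62

Derivation:
Old value at index 4: 20
New value at index 4: -7
Delta = -7 - 20 = -27
New sum = old_sum + delta = 89 + (-27) = 62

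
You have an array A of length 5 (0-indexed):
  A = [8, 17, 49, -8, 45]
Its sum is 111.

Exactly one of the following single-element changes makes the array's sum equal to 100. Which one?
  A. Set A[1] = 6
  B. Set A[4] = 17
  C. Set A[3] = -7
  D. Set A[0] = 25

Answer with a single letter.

Answer: A

Derivation:
Option A: A[1] 17->6, delta=-11, new_sum=111+(-11)=100 <-- matches target
Option B: A[4] 45->17, delta=-28, new_sum=111+(-28)=83
Option C: A[3] -8->-7, delta=1, new_sum=111+(1)=112
Option D: A[0] 8->25, delta=17, new_sum=111+(17)=128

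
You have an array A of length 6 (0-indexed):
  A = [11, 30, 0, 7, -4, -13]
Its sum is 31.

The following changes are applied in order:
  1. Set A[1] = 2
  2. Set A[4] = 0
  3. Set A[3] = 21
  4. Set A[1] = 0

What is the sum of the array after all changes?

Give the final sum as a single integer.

Answer: 19

Derivation:
Initial sum: 31
Change 1: A[1] 30 -> 2, delta = -28, sum = 3
Change 2: A[4] -4 -> 0, delta = 4, sum = 7
Change 3: A[3] 7 -> 21, delta = 14, sum = 21
Change 4: A[1] 2 -> 0, delta = -2, sum = 19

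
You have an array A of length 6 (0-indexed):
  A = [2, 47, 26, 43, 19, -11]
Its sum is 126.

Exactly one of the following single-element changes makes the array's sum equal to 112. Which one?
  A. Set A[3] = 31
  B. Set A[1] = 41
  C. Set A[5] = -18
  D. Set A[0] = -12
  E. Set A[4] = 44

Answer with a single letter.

Option A: A[3] 43->31, delta=-12, new_sum=126+(-12)=114
Option B: A[1] 47->41, delta=-6, new_sum=126+(-6)=120
Option C: A[5] -11->-18, delta=-7, new_sum=126+(-7)=119
Option D: A[0] 2->-12, delta=-14, new_sum=126+(-14)=112 <-- matches target
Option E: A[4] 19->44, delta=25, new_sum=126+(25)=151

Answer: D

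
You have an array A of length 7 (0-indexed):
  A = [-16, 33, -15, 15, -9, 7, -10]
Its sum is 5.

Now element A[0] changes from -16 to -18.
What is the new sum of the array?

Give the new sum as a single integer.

Answer: 3

Derivation:
Old value at index 0: -16
New value at index 0: -18
Delta = -18 - -16 = -2
New sum = old_sum + delta = 5 + (-2) = 3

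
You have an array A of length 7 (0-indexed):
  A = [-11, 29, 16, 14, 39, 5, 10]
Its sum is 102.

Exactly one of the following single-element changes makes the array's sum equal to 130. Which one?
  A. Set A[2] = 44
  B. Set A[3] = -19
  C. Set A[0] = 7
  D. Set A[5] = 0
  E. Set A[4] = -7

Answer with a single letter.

Option A: A[2] 16->44, delta=28, new_sum=102+(28)=130 <-- matches target
Option B: A[3] 14->-19, delta=-33, new_sum=102+(-33)=69
Option C: A[0] -11->7, delta=18, new_sum=102+(18)=120
Option D: A[5] 5->0, delta=-5, new_sum=102+(-5)=97
Option E: A[4] 39->-7, delta=-46, new_sum=102+(-46)=56

Answer: A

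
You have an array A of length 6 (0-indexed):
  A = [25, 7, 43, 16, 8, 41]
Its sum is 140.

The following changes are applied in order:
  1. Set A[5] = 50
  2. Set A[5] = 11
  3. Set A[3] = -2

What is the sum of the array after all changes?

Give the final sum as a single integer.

Answer: 92

Derivation:
Initial sum: 140
Change 1: A[5] 41 -> 50, delta = 9, sum = 149
Change 2: A[5] 50 -> 11, delta = -39, sum = 110
Change 3: A[3] 16 -> -2, delta = -18, sum = 92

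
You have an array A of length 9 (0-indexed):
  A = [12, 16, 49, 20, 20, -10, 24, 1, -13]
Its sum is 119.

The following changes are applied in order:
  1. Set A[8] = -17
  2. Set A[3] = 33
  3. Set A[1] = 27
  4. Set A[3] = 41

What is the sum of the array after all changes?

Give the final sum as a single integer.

Answer: 147

Derivation:
Initial sum: 119
Change 1: A[8] -13 -> -17, delta = -4, sum = 115
Change 2: A[3] 20 -> 33, delta = 13, sum = 128
Change 3: A[1] 16 -> 27, delta = 11, sum = 139
Change 4: A[3] 33 -> 41, delta = 8, sum = 147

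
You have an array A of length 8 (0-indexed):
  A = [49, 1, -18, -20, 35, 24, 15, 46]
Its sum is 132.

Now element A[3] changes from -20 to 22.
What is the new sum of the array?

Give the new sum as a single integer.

Old value at index 3: -20
New value at index 3: 22
Delta = 22 - -20 = 42
New sum = old_sum + delta = 132 + (42) = 174

Answer: 174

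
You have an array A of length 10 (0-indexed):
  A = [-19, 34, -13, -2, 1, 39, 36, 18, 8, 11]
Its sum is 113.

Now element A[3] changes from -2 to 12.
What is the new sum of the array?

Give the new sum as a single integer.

Old value at index 3: -2
New value at index 3: 12
Delta = 12 - -2 = 14
New sum = old_sum + delta = 113 + (14) = 127

Answer: 127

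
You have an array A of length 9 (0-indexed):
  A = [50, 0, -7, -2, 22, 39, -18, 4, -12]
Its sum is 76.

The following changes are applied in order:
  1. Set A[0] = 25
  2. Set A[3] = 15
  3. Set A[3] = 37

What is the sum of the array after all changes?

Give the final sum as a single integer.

Answer: 90

Derivation:
Initial sum: 76
Change 1: A[0] 50 -> 25, delta = -25, sum = 51
Change 2: A[3] -2 -> 15, delta = 17, sum = 68
Change 3: A[3] 15 -> 37, delta = 22, sum = 90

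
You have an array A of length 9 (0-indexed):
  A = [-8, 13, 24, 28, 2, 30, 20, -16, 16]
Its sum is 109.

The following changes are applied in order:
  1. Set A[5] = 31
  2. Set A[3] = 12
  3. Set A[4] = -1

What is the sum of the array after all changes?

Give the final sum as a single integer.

Answer: 91

Derivation:
Initial sum: 109
Change 1: A[5] 30 -> 31, delta = 1, sum = 110
Change 2: A[3] 28 -> 12, delta = -16, sum = 94
Change 3: A[4] 2 -> -1, delta = -3, sum = 91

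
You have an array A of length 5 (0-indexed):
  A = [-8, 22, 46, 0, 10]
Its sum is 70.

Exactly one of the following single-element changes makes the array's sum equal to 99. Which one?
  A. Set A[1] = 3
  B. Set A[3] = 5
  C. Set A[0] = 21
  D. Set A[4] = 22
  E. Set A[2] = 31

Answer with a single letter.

Option A: A[1] 22->3, delta=-19, new_sum=70+(-19)=51
Option B: A[3] 0->5, delta=5, new_sum=70+(5)=75
Option C: A[0] -8->21, delta=29, new_sum=70+(29)=99 <-- matches target
Option D: A[4] 10->22, delta=12, new_sum=70+(12)=82
Option E: A[2] 46->31, delta=-15, new_sum=70+(-15)=55

Answer: C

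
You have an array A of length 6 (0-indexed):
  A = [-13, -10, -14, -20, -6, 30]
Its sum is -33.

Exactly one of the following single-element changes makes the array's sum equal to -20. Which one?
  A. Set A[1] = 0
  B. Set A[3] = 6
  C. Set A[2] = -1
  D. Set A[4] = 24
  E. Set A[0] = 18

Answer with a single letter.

Option A: A[1] -10->0, delta=10, new_sum=-33+(10)=-23
Option B: A[3] -20->6, delta=26, new_sum=-33+(26)=-7
Option C: A[2] -14->-1, delta=13, new_sum=-33+(13)=-20 <-- matches target
Option D: A[4] -6->24, delta=30, new_sum=-33+(30)=-3
Option E: A[0] -13->18, delta=31, new_sum=-33+(31)=-2

Answer: C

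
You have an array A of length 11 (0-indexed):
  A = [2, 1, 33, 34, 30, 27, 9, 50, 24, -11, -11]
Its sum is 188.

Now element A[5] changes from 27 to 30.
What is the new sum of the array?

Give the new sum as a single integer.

Answer: 191

Derivation:
Old value at index 5: 27
New value at index 5: 30
Delta = 30 - 27 = 3
New sum = old_sum + delta = 188 + (3) = 191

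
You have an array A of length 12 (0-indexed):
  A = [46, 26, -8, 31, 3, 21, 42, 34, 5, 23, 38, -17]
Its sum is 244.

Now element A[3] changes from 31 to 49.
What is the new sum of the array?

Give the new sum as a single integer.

Answer: 262

Derivation:
Old value at index 3: 31
New value at index 3: 49
Delta = 49 - 31 = 18
New sum = old_sum + delta = 244 + (18) = 262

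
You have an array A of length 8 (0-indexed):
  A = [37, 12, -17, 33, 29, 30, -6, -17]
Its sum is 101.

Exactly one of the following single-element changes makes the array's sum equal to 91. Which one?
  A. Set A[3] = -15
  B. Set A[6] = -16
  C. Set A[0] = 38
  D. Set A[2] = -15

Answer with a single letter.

Option A: A[3] 33->-15, delta=-48, new_sum=101+(-48)=53
Option B: A[6] -6->-16, delta=-10, new_sum=101+(-10)=91 <-- matches target
Option C: A[0] 37->38, delta=1, new_sum=101+(1)=102
Option D: A[2] -17->-15, delta=2, new_sum=101+(2)=103

Answer: B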